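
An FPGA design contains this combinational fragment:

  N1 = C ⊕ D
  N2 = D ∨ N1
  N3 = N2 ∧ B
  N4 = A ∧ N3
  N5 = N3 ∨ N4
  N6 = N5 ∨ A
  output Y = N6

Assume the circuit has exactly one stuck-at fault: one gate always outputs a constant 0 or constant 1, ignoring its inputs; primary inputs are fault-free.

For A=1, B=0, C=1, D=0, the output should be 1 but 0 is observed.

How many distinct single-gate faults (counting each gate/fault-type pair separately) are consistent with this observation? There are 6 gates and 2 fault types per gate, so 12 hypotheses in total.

Fault-free: N1=1, N2=1, N3=0, N4=0, N5=0, N6=1 → 1. Observed 0.
  N1 stuck-at-0: output 1 ✗
  N1 stuck-at-1: output 1 ✗
  N2 stuck-at-0: output 1 ✗
  N2 stuck-at-1: output 1 ✗
  N3 stuck-at-0: output 1 ✗
  N3 stuck-at-1: output 1 ✗
  N4 stuck-at-0: output 1 ✗
  N4 stuck-at-1: output 1 ✗
  N5 stuck-at-0: output 1 ✗
  N5 stuck-at-1: output 1 ✗
  N6 stuck-at-0: output 0 ✓
  N6 stuck-at-1: output 1 ✗
Consistent faults: {N6 stuck-at-0} — 1 in all.

1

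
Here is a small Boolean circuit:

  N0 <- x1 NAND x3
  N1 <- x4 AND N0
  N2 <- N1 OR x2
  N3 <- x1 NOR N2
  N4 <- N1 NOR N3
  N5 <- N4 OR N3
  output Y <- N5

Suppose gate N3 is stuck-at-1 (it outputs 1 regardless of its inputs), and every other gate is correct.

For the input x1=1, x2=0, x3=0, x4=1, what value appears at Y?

Propagate with N3 forced: N0=1, N1=1, N2=1, N3=1 [stuck-at-1], N4=0, N5=1.
So Y = 1. (Without the fault it would be 0.)

1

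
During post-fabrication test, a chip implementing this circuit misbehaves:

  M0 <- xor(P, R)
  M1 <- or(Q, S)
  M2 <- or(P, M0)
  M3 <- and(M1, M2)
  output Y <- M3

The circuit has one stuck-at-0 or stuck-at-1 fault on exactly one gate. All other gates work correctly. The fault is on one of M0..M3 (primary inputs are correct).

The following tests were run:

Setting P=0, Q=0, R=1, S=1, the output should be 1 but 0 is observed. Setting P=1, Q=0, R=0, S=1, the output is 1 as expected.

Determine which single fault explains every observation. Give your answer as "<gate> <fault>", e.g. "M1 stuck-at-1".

M0 stuck-at-0

Fault-free values for test 1 (P=0, Q=0, R=1, S=1): M0=1, M1=1, M2=1, M3=1, giving Y=1. Observed 0.
Test 1: faults giving observed 0 are {M0 stuck-at-0, M1 stuck-at-0, M2 stuck-at-0, M3 stuck-at-0}.
Test 2 (P=1, Q=0, R=0, S=1): fault-free M0=1, M1=1, M2=1, M3=1 → 1; observed 1. Eliminates M1 stuck-at-0, M2 stuck-at-0, M3 stuck-at-0.
Only M0 stuck-at-0 is consistent with every test.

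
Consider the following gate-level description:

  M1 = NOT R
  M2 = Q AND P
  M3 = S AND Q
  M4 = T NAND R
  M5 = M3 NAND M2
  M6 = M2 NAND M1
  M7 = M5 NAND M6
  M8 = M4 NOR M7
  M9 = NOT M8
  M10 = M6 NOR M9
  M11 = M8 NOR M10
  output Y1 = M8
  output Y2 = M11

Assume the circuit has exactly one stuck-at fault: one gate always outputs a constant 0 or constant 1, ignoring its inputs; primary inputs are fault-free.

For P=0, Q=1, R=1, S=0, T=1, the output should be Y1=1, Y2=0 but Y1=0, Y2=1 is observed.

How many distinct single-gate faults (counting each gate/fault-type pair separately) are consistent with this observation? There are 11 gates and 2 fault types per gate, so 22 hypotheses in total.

Fault-free: M1=0, M2=0, M3=0, M4=0, M5=1, M6=1, M7=0, M8=1, M9=0, M10=0, M11=0 → Y1=1, Y2=0. Observed Y1=0, Y2=1.
  M1: none of the 2 fault types match ✗
  M2: none of the 2 fault types match ✗
  M3: none of the 2 fault types match ✗
  M4: stuck-at-1 ✓; others ✗
  M5: stuck-at-0 ✓; others ✗
  M6: stuck-at-0 ✓; others ✗
  M7: stuck-at-1 ✓; others ✗
  M8: stuck-at-0 ✓; others ✗
  M9: none of the 2 fault types match ✗
  M10: none of the 2 fault types match ✗
  M11: none of the 2 fault types match ✗
Consistent faults: {M4 stuck-at-1, M5 stuck-at-0, M6 stuck-at-0, M7 stuck-at-1, M8 stuck-at-0} — 5 in all.

5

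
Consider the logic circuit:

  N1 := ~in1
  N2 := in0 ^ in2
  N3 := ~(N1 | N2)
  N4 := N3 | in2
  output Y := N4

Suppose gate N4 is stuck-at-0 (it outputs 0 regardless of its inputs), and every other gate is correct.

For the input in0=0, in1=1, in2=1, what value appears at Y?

Propagate with N4 forced: N1=0, N2=1, N3=0, N4=0 [stuck-at-0].
So Y = 0. (Without the fault it would be 1.)

0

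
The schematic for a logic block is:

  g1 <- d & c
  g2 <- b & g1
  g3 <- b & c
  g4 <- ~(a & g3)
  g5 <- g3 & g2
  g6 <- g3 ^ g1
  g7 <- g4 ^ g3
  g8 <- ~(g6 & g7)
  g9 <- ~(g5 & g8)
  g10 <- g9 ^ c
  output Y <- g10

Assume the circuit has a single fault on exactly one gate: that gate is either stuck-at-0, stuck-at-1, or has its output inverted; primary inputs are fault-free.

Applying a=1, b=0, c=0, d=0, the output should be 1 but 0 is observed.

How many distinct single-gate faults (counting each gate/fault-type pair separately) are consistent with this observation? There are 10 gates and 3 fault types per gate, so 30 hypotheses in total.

6

Fault-free: g1=0, g2=0, g3=0, g4=1, g5=0, g6=0, g7=1, g8=1, g9=1, g10=1 → 1. Observed 0.
  g1: none of the 3 fault types match ✗
  g2: none of the 3 fault types match ✗
  g3: none of the 3 fault types match ✗
  g4: none of the 3 fault types match ✗
  g5: stuck-at-1, inverted output ✓; others ✗
  g6: none of the 3 fault types match ✗
  g7: none of the 3 fault types match ✗
  g8: none of the 3 fault types match ✗
  g9: stuck-at-0, inverted output ✓; others ✗
  g10: stuck-at-0, inverted output ✓; others ✗
Consistent faults: {g5 stuck-at-1, g5 inverted output, g9 stuck-at-0, g9 inverted output, g10 stuck-at-0, g10 inverted output} — 6 in all.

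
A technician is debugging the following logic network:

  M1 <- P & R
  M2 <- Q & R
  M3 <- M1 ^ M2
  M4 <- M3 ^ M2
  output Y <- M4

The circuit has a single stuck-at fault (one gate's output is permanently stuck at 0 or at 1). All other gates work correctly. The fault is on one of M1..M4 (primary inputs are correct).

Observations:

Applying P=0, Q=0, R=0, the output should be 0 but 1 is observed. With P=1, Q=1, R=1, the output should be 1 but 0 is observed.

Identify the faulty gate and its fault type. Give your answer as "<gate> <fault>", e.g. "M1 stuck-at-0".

Fault-free values for test 1 (P=0, Q=0, R=0): M1=0, M2=0, M3=0, M4=0, giving Y=0. Observed 1.
Test 1: faults giving observed 1 are {M1 stuck-at-1, M3 stuck-at-1, M4 stuck-at-1}.
Test 2 (P=1, Q=1, R=1): fault-free M1=1, M2=1, M3=0, M4=1 → 1; observed 0. Eliminates M1 stuck-at-1, M4 stuck-at-1.
Only M3 stuck-at-1 is consistent with every test.

M3 stuck-at-1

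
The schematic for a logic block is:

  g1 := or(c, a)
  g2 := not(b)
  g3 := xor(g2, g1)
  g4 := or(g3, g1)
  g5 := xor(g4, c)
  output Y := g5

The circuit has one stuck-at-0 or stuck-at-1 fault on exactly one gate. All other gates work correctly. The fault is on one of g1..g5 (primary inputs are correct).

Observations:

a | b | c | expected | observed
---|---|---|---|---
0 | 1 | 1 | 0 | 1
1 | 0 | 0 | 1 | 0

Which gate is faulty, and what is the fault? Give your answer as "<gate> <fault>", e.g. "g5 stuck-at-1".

g4 stuck-at-0

Fault-free values for test 1 (a=0, b=1, c=1): g1=1, g2=0, g3=1, g4=1, g5=0, giving Y=0. Observed 1.
Test 1: faults giving observed 1 are {g1 stuck-at-0, g4 stuck-at-0, g5 stuck-at-1}.
Test 2 (a=1, b=0, c=0): fault-free g1=1, g2=1, g3=0, g4=1, g5=1 → 1; observed 0. Eliminates g1 stuck-at-0, g5 stuck-at-1.
Only g4 stuck-at-0 is consistent with every test.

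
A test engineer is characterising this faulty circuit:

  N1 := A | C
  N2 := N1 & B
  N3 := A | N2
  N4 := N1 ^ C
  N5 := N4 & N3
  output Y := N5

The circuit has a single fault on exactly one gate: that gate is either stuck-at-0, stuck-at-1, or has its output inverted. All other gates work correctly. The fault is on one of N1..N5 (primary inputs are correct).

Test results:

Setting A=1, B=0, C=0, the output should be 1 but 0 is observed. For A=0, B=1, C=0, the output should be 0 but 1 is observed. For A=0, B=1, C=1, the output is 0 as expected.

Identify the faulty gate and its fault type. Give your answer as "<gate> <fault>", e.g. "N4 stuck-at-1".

N1 inverted output

Fault-free values for test 1 (A=1, B=0, C=0): N1=1, N2=0, N3=1, N4=1, N5=1, giving Y=1. Observed 0.
Test 1: faults giving observed 0 are {N1 stuck-at-0, N1 inverted output, N3 stuck-at-0, N3 inverted output, N4 stuck-at-0, N4 inverted output, N5 stuck-at-0, N5 inverted output}.
Test 2 (A=0, B=1, C=0): fault-free N1=0, N2=0, N3=0, N4=0, N5=0 → 0; observed 1. Eliminates N1 stuck-at-0, N3 stuck-at-0, N3 inverted output, N4 stuck-at-0, N4 inverted output, N5 stuck-at-0.
Test 3 (A=0, B=1, C=1): fault-free N1=1, N2=1, N3=1, N4=0, N5=0 → 0; observed 0. Eliminates N5 inverted output.
Only N1 inverted output is consistent with every test.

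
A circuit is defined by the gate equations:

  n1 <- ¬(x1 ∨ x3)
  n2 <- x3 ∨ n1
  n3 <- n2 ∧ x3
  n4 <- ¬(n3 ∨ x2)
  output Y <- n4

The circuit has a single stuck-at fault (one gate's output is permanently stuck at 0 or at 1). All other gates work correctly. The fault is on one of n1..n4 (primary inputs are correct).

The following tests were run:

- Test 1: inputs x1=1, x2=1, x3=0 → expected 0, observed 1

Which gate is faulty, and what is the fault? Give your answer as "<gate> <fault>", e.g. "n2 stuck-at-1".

n4 stuck-at-1

Fault-free values for test 1 (x1=1, x2=1, x3=0): n1=0, n2=0, n3=0, n4=0, giving Y=0. Observed 1.
Test 1: faults giving observed 1 are {n4 stuck-at-1}.
Only n4 stuck-at-1 is consistent with every test.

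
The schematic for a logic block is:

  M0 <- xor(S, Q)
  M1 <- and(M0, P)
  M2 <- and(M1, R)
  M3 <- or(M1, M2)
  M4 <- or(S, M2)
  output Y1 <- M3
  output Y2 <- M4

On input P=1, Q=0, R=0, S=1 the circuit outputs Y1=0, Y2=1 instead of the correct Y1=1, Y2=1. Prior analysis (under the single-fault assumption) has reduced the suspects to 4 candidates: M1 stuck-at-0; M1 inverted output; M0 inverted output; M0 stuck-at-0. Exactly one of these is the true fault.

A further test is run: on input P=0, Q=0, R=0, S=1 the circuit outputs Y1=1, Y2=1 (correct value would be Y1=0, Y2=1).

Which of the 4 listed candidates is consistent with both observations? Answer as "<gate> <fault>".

M1 inverted output

Evaluate each candidate on input P=0, Q=0, R=0, S=1:
  M1 stuck-at-0: M0=1, M1=0 [stuck-at-0], M2=0, M3=0, M4=1 → Y1=0, Y2=1 — eliminated
  M1 inverted output: M0=1, M1=1 [inverted output], M2=0, M3=1, M4=1 → Y1=1, Y2=1 — matches
  M0 inverted output: M0=0 [inverted output], M1=0, M2=0, M3=0, M4=1 → Y1=0, Y2=1 — eliminated
  M0 stuck-at-0: M0=0 [stuck-at-0], M1=0, M2=0, M3=0, M4=1 → Y1=0, Y2=1 — eliminated
Only M1 inverted output reproduces the observed Y1=1, Y2=1.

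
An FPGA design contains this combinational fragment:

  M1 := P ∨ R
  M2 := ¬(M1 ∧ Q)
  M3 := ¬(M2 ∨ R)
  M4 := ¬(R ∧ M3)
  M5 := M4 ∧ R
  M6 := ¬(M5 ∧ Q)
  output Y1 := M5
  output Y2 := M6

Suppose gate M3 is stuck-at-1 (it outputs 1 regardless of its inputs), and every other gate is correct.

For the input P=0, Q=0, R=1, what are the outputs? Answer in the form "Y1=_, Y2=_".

Y1=0, Y2=1

Propagate with M3 forced: M1=1, M2=1, M3=1 [stuck-at-1], M4=0, M5=0, M6=1.
So the outputs are Y1=0, Y2=1. (Without the fault they would be Y1=1, Y2=1.)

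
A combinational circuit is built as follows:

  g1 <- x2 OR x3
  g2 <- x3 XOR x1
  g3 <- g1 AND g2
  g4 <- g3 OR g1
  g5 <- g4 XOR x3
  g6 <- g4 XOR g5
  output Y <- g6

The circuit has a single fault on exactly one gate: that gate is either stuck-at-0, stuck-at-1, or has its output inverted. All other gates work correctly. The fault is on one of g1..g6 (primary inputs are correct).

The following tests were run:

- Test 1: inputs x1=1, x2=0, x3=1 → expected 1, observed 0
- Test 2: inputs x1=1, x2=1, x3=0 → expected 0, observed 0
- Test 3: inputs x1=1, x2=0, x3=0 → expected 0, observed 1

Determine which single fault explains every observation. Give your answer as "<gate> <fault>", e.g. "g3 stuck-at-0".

Fault-free values for test 1 (x1=1, x2=0, x3=1): g1=1, g2=0, g3=0, g4=1, g5=0, g6=1, giving Y=1. Observed 0.
Test 1: faults giving observed 0 are {g5 stuck-at-1, g5 inverted output, g6 stuck-at-0, g6 inverted output}.
Test 2 (x1=1, x2=1, x3=0): fault-free g1=1, g2=1, g3=1, g4=1, g5=1, g6=0 → 0; observed 0. Eliminates g5 inverted output, g6 inverted output.
Test 3 (x1=1, x2=0, x3=0): fault-free g1=0, g2=1, g3=0, g4=0, g5=0, g6=0 → 0; observed 1. Eliminates g6 stuck-at-0.
Only g5 stuck-at-1 is consistent with every test.

g5 stuck-at-1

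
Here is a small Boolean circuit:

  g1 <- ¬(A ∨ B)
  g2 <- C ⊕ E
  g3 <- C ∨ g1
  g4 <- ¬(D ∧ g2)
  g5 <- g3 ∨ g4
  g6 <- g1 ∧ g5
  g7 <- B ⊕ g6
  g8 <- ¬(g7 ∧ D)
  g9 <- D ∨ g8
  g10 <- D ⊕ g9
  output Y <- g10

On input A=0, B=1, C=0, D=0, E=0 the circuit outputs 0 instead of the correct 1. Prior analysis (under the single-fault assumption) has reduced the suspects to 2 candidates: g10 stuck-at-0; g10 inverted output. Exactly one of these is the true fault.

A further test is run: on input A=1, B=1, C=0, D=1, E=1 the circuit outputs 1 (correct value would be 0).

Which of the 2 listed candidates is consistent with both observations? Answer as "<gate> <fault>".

g10 inverted output

Evaluate each candidate on input A=1, B=1, C=0, D=1, E=1:
  g10 stuck-at-0: g1=0, g2=1, g3=0, g4=0, g5=0, g6=0, g7=1, g8=0, g9=1, g10=0 [stuck-at-0] → 0 — eliminated
  g10 inverted output: g1=0, g2=1, g3=0, g4=0, g5=0, g6=0, g7=1, g8=0, g9=1, g10=1 [inverted output] → 1 — matches
Only g10 inverted output reproduces the observed 1.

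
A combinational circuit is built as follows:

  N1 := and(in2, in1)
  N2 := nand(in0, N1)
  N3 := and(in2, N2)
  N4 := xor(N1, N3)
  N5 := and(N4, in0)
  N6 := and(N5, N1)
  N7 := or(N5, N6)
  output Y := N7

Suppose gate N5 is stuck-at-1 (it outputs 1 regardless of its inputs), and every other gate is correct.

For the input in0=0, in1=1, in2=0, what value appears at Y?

Propagate with N5 forced: N1=0, N2=1, N3=0, N4=0, N5=1 [stuck-at-1], N6=0, N7=1.
So Y = 1. (Without the fault it would be 0.)

1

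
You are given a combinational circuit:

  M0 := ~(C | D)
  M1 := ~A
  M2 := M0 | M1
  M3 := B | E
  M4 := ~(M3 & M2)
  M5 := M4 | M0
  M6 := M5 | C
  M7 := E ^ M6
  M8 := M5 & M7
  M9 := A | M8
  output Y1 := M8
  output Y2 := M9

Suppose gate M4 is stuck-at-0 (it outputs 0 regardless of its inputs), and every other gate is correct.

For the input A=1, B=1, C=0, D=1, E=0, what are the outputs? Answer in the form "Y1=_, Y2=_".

Y1=0, Y2=1

Propagate with M4 forced: M0=0, M1=0, M2=0, M3=1, M4=0 [stuck-at-0], M5=0, M6=0, M7=0, M8=0, M9=1.
So the outputs are Y1=0, Y2=1. (Without the fault they would be Y1=1, Y2=1.)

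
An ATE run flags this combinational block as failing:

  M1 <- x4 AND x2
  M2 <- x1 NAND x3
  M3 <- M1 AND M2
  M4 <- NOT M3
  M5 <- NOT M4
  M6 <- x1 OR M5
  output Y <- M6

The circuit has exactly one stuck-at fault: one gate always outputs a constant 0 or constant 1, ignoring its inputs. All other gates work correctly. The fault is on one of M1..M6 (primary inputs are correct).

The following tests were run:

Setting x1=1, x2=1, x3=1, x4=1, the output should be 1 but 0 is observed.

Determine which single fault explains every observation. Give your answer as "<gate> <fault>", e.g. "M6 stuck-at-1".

M6 stuck-at-0

Fault-free values for test 1 (x1=1, x2=1, x3=1, x4=1): M1=1, M2=0, M3=0, M4=1, M5=0, M6=1, giving Y=1. Observed 0.
Test 1: faults giving observed 0 are {M6 stuck-at-0}.
Only M6 stuck-at-0 is consistent with every test.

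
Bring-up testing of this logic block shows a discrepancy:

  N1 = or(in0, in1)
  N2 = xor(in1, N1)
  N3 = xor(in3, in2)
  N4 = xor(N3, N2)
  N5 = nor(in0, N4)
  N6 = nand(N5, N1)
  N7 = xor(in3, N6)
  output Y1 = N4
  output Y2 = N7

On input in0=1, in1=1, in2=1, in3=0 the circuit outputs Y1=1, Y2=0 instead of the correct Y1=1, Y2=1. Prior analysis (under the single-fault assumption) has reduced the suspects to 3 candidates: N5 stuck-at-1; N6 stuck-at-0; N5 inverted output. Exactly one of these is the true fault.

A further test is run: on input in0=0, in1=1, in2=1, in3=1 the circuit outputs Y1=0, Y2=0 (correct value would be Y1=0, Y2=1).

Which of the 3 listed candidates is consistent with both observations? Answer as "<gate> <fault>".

N5 inverted output

Evaluate each candidate on input in0=0, in1=1, in2=1, in3=1:
  N5 stuck-at-1: N1=1, N2=0, N3=0, N4=0, N5=1 [stuck-at-1], N6=0, N7=1 → Y1=0, Y2=1 — eliminated
  N6 stuck-at-0: N1=1, N2=0, N3=0, N4=0, N5=1, N6=0 [stuck-at-0], N7=1 → Y1=0, Y2=1 — eliminated
  N5 inverted output: N1=1, N2=0, N3=0, N4=0, N5=0 [inverted output], N6=1, N7=0 → Y1=0, Y2=0 — matches
Only N5 inverted output reproduces the observed Y1=0, Y2=0.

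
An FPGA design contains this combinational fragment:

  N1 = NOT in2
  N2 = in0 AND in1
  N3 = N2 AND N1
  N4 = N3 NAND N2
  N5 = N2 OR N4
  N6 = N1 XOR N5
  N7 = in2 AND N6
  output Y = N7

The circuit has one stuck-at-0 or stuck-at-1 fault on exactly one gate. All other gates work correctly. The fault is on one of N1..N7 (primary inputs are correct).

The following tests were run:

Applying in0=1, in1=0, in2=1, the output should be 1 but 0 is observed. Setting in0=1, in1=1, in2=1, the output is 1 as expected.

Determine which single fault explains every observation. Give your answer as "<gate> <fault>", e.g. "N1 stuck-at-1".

Fault-free values for test 1 (in0=1, in1=0, in2=1): N1=0, N2=0, N3=0, N4=1, N5=1, N6=1, N7=1, giving Y=1. Observed 0.
Test 1: faults giving observed 0 are {N1 stuck-at-1, N4 stuck-at-0, N5 stuck-at-0, N6 stuck-at-0, N7 stuck-at-0}.
Test 2 (in0=1, in1=1, in2=1): fault-free N1=0, N2=1, N3=0, N4=1, N5=1, N6=1, N7=1 → 1; observed 1. Eliminates N1 stuck-at-1, N5 stuck-at-0, N6 stuck-at-0, N7 stuck-at-0.
Only N4 stuck-at-0 is consistent with every test.

N4 stuck-at-0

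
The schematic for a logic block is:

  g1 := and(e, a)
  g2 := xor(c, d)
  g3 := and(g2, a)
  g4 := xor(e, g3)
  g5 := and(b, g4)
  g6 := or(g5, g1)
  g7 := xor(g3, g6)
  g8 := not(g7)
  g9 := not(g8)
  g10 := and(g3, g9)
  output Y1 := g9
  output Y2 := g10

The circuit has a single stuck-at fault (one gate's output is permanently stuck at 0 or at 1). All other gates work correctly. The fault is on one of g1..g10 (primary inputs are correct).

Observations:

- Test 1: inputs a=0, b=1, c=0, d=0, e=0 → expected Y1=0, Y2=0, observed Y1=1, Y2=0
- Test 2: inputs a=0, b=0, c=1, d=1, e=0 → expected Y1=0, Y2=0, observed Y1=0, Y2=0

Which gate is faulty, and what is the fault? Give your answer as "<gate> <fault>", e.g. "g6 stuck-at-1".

g4 stuck-at-1

Fault-free values for test 1 (a=0, b=1, c=0, d=0, e=0): g1=0, g2=0, g3=0, g4=0, g5=0, g6=0, g7=0, g8=1, g9=0, g10=0, giving Y1=0, Y2=0. Observed Y1=1, Y2=0.
Test 1: faults giving observed Y1=1, Y2=0 are {g1 stuck-at-1, g4 stuck-at-1, g5 stuck-at-1, g6 stuck-at-1, g7 stuck-at-1, g8 stuck-at-0, g9 stuck-at-1}.
Test 2 (a=0, b=0, c=1, d=1, e=0): fault-free g1=0, g2=0, g3=0, g4=0, g5=0, g6=0, g7=0, g8=1, g9=0, g10=0 → Y1=0, Y2=0; observed Y1=0, Y2=0. Eliminates g1 stuck-at-1, g5 stuck-at-1, g6 stuck-at-1, g7 stuck-at-1, g8 stuck-at-0, g9 stuck-at-1.
Only g4 stuck-at-1 is consistent with every test.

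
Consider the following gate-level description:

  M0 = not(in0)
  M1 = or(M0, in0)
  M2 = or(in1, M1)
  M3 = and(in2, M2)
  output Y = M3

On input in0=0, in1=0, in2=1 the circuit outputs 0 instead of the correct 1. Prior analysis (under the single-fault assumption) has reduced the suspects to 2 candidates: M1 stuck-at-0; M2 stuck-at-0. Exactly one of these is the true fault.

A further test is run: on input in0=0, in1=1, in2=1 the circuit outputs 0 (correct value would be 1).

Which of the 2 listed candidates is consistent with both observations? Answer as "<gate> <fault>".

Evaluate each candidate on input in0=0, in1=1, in2=1:
  M1 stuck-at-0: M0=1, M1=0 [stuck-at-0], M2=1, M3=1 → 1 — eliminated
  M2 stuck-at-0: M0=1, M1=1, M2=0 [stuck-at-0], M3=0 → 0 — matches
Only M2 stuck-at-0 reproduces the observed 0.

M2 stuck-at-0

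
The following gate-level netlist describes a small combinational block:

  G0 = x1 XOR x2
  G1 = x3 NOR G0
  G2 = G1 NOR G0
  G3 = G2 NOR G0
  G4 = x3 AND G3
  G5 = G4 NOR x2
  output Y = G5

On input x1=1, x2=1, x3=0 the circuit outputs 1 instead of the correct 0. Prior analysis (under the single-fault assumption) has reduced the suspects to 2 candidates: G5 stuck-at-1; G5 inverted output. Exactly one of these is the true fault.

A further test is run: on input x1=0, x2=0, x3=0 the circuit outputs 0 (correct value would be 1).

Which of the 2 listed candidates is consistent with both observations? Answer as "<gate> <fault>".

G5 inverted output

Evaluate each candidate on input x1=0, x2=0, x3=0:
  G5 stuck-at-1: G0=0, G1=1, G2=0, G3=1, G4=0, G5=1 [stuck-at-1] → 1 — eliminated
  G5 inverted output: G0=0, G1=1, G2=0, G3=1, G4=0, G5=0 [inverted output] → 0 — matches
Only G5 inverted output reproduces the observed 0.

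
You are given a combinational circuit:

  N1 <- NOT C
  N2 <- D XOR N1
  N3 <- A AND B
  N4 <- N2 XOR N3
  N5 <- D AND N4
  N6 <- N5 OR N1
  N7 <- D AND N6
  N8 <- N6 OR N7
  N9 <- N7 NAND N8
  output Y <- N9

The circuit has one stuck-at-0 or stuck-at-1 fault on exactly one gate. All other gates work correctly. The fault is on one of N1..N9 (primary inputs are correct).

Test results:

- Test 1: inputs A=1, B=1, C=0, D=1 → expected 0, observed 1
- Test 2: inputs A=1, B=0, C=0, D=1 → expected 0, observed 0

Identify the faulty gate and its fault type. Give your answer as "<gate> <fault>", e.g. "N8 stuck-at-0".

N1 stuck-at-0

Fault-free values for test 1 (A=1, B=1, C=0, D=1): N1=1, N2=0, N3=1, N4=1, N5=1, N6=1, N7=1, N8=1, N9=0, giving Y=0. Observed 1.
Test 1: faults giving observed 1 are {N1 stuck-at-0, N6 stuck-at-0, N7 stuck-at-0, N8 stuck-at-0, N9 stuck-at-1}.
Test 2 (A=1, B=0, C=0, D=1): fault-free N1=1, N2=0, N3=0, N4=0, N5=0, N6=1, N7=1, N8=1, N9=0 → 0; observed 0. Eliminates N6 stuck-at-0, N7 stuck-at-0, N8 stuck-at-0, N9 stuck-at-1.
Only N1 stuck-at-0 is consistent with every test.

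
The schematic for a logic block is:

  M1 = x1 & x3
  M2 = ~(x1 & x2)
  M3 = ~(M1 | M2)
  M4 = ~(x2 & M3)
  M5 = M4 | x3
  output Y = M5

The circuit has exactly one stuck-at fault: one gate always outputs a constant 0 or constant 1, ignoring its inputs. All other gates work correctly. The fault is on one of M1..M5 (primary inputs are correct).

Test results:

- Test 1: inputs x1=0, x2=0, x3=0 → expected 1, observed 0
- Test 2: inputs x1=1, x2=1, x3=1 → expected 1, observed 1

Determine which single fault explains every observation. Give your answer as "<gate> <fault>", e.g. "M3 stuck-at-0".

M4 stuck-at-0

Fault-free values for test 1 (x1=0, x2=0, x3=0): M1=0, M2=1, M3=0, M4=1, M5=1, giving Y=1. Observed 0.
Test 1: faults giving observed 0 are {M4 stuck-at-0, M5 stuck-at-0}.
Test 2 (x1=1, x2=1, x3=1): fault-free M1=1, M2=0, M3=0, M4=1, M5=1 → 1; observed 1. Eliminates M5 stuck-at-0.
Only M4 stuck-at-0 is consistent with every test.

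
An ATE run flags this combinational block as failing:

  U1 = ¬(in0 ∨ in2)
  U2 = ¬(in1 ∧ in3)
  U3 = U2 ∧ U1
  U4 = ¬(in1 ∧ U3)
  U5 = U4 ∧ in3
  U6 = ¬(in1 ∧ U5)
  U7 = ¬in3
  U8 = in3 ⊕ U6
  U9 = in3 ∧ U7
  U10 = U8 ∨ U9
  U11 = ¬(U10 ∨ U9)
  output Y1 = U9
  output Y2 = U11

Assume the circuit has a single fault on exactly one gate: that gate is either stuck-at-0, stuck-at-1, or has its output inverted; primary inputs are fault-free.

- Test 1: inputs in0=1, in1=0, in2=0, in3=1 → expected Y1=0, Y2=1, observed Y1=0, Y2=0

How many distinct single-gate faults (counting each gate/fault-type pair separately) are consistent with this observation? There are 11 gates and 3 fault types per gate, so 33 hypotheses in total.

Fault-free: U1=0, U2=1, U3=0, U4=1, U5=1, U6=1, U7=0, U8=0, U9=0, U10=0, U11=1 → Y1=0, Y2=1. Observed Y1=0, Y2=0.
  U1: none of the 3 fault types match ✗
  U2: none of the 3 fault types match ✗
  U3: none of the 3 fault types match ✗
  U4: none of the 3 fault types match ✗
  U5: none of the 3 fault types match ✗
  U6: stuck-at-0, inverted output ✓; others ✗
  U7: none of the 3 fault types match ✗
  U8: stuck-at-1, inverted output ✓; others ✗
  U9: none of the 3 fault types match ✗
  U10: stuck-at-1, inverted output ✓; others ✗
  U11: stuck-at-0, inverted output ✓; others ✗
Consistent faults: {U6 stuck-at-0, U6 inverted output, U8 stuck-at-1, U8 inverted output, U10 stuck-at-1, U10 inverted output, U11 stuck-at-0, U11 inverted output} — 8 in all.

8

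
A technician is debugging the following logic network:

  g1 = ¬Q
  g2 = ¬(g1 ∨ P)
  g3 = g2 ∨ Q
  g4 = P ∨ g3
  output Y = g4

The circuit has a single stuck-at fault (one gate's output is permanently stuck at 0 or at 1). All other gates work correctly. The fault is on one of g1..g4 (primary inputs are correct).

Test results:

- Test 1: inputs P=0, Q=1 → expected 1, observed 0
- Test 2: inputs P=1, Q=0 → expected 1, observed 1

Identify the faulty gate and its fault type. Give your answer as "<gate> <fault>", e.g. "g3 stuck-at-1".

g3 stuck-at-0

Fault-free values for test 1 (P=0, Q=1): g1=0, g2=1, g3=1, g4=1, giving Y=1. Observed 0.
Test 1: faults giving observed 0 are {g3 stuck-at-0, g4 stuck-at-0}.
Test 2 (P=1, Q=0): fault-free g1=1, g2=0, g3=0, g4=1 → 1; observed 1. Eliminates g4 stuck-at-0.
Only g3 stuck-at-0 is consistent with every test.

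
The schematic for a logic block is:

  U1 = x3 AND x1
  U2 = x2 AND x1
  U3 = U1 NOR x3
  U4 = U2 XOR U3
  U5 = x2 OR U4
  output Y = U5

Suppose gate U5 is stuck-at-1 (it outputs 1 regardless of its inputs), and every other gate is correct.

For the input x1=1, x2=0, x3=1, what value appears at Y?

1

Propagate with U5 forced: U1=1, U2=0, U3=0, U4=0, U5=1 [stuck-at-1].
So Y = 1. (Without the fault it would be 0.)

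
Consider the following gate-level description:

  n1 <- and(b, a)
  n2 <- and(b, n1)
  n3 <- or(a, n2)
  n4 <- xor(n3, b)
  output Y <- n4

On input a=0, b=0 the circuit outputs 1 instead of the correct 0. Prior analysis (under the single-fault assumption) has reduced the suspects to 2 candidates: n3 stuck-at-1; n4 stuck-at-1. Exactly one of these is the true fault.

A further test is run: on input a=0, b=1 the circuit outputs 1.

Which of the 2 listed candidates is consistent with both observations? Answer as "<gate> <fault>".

n4 stuck-at-1

Evaluate each candidate on input a=0, b=1:
  n3 stuck-at-1: n1=0, n2=0, n3=1 [stuck-at-1], n4=0 → 0 — eliminated
  n4 stuck-at-1: n1=0, n2=0, n3=0, n4=1 [stuck-at-1] → 1 — matches
Only n4 stuck-at-1 reproduces the observed 1.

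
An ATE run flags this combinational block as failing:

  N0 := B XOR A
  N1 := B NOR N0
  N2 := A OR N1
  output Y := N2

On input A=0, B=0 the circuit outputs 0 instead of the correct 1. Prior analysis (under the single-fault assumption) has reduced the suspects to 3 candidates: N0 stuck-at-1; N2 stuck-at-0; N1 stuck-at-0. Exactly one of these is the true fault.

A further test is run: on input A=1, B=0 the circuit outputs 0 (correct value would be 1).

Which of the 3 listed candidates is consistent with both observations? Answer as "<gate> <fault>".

N2 stuck-at-0

Evaluate each candidate on input A=1, B=0:
  N0 stuck-at-1: N0=1 [stuck-at-1], N1=0, N2=1 → 1 — eliminated
  N2 stuck-at-0: N0=1, N1=0, N2=0 [stuck-at-0] → 0 — matches
  N1 stuck-at-0: N0=1, N1=0 [stuck-at-0], N2=1 → 1 — eliminated
Only N2 stuck-at-0 reproduces the observed 0.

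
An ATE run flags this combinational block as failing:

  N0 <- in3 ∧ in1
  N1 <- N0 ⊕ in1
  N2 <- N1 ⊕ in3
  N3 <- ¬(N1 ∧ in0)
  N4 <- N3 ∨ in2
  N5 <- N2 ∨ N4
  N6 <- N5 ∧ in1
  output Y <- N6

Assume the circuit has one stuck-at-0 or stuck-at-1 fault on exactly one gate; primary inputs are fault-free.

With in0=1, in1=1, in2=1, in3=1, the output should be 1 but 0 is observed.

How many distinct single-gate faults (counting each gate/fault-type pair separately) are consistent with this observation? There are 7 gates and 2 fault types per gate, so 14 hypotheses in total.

Fault-free: N0=1, N1=0, N2=1, N3=1, N4=1, N5=1, N6=1 → 1. Observed 0.
  N0 stuck-at-0: output 1 ✗
  N0 stuck-at-1: output 1 ✗
  N1 stuck-at-0: output 1 ✗
  N1 stuck-at-1: output 1 ✗
  N2 stuck-at-0: output 1 ✗
  N2 stuck-at-1: output 1 ✗
  N3 stuck-at-0: output 1 ✗
  N3 stuck-at-1: output 1 ✗
  N4 stuck-at-0: output 1 ✗
  N4 stuck-at-1: output 1 ✗
  N5 stuck-at-0: output 0 ✓
  N5 stuck-at-1: output 1 ✗
  N6 stuck-at-0: output 0 ✓
  N6 stuck-at-1: output 1 ✗
Consistent faults: {N5 stuck-at-0, N6 stuck-at-0} — 2 in all.

2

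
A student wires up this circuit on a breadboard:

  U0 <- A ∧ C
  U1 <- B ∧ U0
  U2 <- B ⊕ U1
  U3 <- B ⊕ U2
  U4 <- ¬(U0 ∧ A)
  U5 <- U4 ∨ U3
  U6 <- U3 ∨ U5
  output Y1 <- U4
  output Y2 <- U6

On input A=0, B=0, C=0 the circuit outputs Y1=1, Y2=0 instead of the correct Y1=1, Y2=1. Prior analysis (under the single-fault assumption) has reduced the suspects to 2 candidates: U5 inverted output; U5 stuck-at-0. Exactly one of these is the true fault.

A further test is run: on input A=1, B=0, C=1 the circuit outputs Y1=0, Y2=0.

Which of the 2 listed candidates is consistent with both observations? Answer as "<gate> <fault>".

Evaluate each candidate on input A=1, B=0, C=1:
  U5 inverted output: U0=1, U1=0, U2=0, U3=0, U4=0, U5=1 [inverted output], U6=1 → Y1=0, Y2=1 — eliminated
  U5 stuck-at-0: U0=1, U1=0, U2=0, U3=0, U4=0, U5=0 [stuck-at-0], U6=0 → Y1=0, Y2=0 — matches
Only U5 stuck-at-0 reproduces the observed Y1=0, Y2=0.

U5 stuck-at-0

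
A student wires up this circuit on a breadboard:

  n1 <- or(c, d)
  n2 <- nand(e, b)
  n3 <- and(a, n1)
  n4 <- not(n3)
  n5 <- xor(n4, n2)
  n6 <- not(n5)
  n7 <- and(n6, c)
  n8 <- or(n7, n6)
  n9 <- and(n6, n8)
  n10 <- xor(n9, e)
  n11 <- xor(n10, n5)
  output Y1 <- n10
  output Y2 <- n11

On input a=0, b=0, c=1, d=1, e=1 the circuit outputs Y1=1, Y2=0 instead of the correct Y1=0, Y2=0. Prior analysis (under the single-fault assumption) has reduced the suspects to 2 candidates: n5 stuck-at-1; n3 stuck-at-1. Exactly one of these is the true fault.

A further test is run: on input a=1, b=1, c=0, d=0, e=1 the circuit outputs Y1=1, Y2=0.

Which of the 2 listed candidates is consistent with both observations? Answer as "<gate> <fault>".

n5 stuck-at-1

Evaluate each candidate on input a=1, b=1, c=0, d=0, e=1:
  n5 stuck-at-1: n1=0, n2=0, n3=0, n4=1, n5=1 [stuck-at-1], n6=0, n7=0, n8=0, n9=0, n10=1, n11=0 → Y1=1, Y2=0 — matches
  n3 stuck-at-1: n1=0, n2=0, n3=1 [stuck-at-1], n4=0, n5=0, n6=1, n7=0, n8=1, n9=1, n10=0, n11=0 → Y1=0, Y2=0 — eliminated
Only n5 stuck-at-1 reproduces the observed Y1=1, Y2=0.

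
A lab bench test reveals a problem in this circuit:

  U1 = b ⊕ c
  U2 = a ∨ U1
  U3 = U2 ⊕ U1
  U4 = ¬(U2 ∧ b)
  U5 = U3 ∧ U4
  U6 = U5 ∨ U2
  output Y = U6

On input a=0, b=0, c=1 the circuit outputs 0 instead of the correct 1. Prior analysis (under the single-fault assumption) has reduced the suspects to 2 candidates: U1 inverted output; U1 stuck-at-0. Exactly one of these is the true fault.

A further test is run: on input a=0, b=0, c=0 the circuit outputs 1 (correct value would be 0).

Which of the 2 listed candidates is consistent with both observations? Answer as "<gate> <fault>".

Evaluate each candidate on input a=0, b=0, c=0:
  U1 inverted output: U1=1 [inverted output], U2=1, U3=0, U4=1, U5=0, U6=1 → 1 — matches
  U1 stuck-at-0: U1=0 [stuck-at-0], U2=0, U3=0, U4=1, U5=0, U6=0 → 0 — eliminated
Only U1 inverted output reproduces the observed 1.

U1 inverted output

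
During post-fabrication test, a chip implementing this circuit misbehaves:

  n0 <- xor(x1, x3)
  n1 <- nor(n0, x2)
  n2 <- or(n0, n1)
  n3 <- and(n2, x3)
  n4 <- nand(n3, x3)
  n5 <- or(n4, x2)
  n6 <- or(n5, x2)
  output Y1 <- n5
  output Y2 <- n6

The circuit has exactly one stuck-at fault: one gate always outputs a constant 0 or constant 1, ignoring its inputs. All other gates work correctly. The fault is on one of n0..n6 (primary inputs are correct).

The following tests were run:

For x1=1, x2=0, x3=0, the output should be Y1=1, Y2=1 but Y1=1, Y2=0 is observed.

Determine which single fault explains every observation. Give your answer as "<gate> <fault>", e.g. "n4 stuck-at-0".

Fault-free values for test 1 (x1=1, x2=0, x3=0): n0=1, n1=0, n2=1, n3=0, n4=1, n5=1, n6=1, giving Y1=1, Y2=1. Observed Y1=1, Y2=0.
Test 1: faults giving observed Y1=1, Y2=0 are {n6 stuck-at-0}.
Only n6 stuck-at-0 is consistent with every test.

n6 stuck-at-0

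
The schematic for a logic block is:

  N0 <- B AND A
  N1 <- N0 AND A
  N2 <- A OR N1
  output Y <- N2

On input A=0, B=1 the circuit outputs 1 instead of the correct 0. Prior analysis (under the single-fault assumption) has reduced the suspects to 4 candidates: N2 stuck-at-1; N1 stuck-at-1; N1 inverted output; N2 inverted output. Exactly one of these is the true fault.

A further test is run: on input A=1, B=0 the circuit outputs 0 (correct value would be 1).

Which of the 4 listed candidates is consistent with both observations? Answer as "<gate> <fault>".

Evaluate each candidate on input A=1, B=0:
  N2 stuck-at-1: N0=0, N1=0, N2=1 [stuck-at-1] → 1 — eliminated
  N1 stuck-at-1: N0=0, N1=1 [stuck-at-1], N2=1 → 1 — eliminated
  N1 inverted output: N0=0, N1=1 [inverted output], N2=1 → 1 — eliminated
  N2 inverted output: N0=0, N1=0, N2=0 [inverted output] → 0 — matches
Only N2 inverted output reproduces the observed 0.

N2 inverted output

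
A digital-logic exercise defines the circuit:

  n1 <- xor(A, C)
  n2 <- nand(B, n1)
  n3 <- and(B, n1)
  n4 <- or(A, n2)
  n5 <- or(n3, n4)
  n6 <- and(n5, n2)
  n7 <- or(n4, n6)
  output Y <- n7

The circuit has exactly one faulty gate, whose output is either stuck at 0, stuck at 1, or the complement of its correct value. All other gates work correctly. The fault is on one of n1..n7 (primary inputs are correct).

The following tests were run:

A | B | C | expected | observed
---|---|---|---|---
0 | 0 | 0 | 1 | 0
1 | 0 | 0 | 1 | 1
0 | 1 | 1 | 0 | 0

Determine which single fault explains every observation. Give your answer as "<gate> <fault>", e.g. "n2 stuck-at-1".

n2 stuck-at-0

Fault-free values for test 1 (A=0, B=0, C=0): n1=0, n2=1, n3=0, n4=1, n5=1, n6=1, n7=1, giving Y=1. Observed 0.
Test 1: faults giving observed 0 are {n2 stuck-at-0, n2 inverted output, n4 stuck-at-0, n4 inverted output, n7 stuck-at-0, n7 inverted output}.
Test 2 (A=1, B=0, C=0): fault-free n1=1, n2=1, n3=0, n4=1, n5=1, n6=1, n7=1 → 1; observed 1. Eliminates n4 stuck-at-0, n4 inverted output, n7 stuck-at-0, n7 inverted output.
Test 3 (A=0, B=1, C=1): fault-free n1=1, n2=0, n3=1, n4=0, n5=1, n6=0, n7=0 → 0; observed 0. Eliminates n2 inverted output.
Only n2 stuck-at-0 is consistent with every test.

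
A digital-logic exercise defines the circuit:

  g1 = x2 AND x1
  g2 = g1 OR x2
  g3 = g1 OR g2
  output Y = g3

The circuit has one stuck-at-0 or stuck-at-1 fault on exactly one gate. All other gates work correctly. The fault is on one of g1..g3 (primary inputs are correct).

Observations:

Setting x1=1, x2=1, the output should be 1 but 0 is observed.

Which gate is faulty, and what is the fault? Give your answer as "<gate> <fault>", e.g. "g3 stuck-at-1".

Fault-free values for test 1 (x1=1, x2=1): g1=1, g2=1, g3=1, giving Y=1. Observed 0.
Test 1: faults giving observed 0 are {g3 stuck-at-0}.
Only g3 stuck-at-0 is consistent with every test.

g3 stuck-at-0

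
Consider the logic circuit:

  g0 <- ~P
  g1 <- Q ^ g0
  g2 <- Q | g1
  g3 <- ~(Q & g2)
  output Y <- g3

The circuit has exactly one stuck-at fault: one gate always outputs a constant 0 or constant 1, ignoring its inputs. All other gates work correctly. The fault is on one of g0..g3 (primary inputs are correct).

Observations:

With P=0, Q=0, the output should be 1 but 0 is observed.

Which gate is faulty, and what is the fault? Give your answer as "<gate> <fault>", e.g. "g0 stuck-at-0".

Fault-free values for test 1 (P=0, Q=0): g0=1, g1=1, g2=1, g3=1, giving Y=1. Observed 0.
Test 1: faults giving observed 0 are {g3 stuck-at-0}.
Only g3 stuck-at-0 is consistent with every test.

g3 stuck-at-0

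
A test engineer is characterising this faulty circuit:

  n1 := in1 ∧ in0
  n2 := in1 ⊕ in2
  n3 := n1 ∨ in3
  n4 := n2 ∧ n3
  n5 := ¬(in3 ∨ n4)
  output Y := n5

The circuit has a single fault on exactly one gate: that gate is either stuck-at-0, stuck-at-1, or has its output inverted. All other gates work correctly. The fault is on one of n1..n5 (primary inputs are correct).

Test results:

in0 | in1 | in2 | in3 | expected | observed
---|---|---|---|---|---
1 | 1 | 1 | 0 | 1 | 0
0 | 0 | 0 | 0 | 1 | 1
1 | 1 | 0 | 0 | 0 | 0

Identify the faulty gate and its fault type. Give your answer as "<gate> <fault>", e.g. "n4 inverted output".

n2 stuck-at-1

Fault-free values for test 1 (in0=1, in1=1, in2=1, in3=0): n1=1, n2=0, n3=1, n4=0, n5=1, giving Y=1. Observed 0.
Test 1: faults giving observed 0 are {n2 stuck-at-1, n2 inverted output, n4 stuck-at-1, n4 inverted output, n5 stuck-at-0, n5 inverted output}.
Test 2 (in0=0, in1=0, in2=0, in3=0): fault-free n1=0, n2=0, n3=0, n4=0, n5=1 → 1; observed 1. Eliminates n4 stuck-at-1, n4 inverted output, n5 stuck-at-0, n5 inverted output.
Test 3 (in0=1, in1=1, in2=0, in3=0): fault-free n1=1, n2=1, n3=1, n4=1, n5=0 → 0; observed 0. Eliminates n2 inverted output.
Only n2 stuck-at-1 is consistent with every test.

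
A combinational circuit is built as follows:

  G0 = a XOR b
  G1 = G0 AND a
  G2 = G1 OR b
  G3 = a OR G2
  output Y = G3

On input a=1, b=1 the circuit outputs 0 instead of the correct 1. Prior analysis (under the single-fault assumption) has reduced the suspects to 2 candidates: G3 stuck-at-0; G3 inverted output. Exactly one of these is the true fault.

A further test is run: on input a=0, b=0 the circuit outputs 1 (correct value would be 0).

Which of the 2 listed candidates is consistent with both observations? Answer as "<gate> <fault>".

G3 inverted output

Evaluate each candidate on input a=0, b=0:
  G3 stuck-at-0: G0=0, G1=0, G2=0, G3=0 [stuck-at-0] → 0 — eliminated
  G3 inverted output: G0=0, G1=0, G2=0, G3=1 [inverted output] → 1 — matches
Only G3 inverted output reproduces the observed 1.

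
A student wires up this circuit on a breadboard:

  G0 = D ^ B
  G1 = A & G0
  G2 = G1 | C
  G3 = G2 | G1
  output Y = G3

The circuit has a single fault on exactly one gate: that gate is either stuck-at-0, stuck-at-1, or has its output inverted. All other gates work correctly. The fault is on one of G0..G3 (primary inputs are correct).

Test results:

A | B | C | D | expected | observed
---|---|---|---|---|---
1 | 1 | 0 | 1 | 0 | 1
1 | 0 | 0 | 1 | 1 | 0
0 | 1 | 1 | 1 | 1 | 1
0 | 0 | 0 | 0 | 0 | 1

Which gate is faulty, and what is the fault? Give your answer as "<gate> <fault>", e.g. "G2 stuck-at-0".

Fault-free values for test 1 (A=1, B=1, C=0, D=1): G0=0, G1=0, G2=0, G3=0, giving Y=0. Observed 1.
Test 1: faults giving observed 1 are {G0 stuck-at-1, G0 inverted output, G1 stuck-at-1, G1 inverted output, G2 stuck-at-1, G2 inverted output, G3 stuck-at-1, G3 inverted output}.
Test 2 (A=1, B=0, C=0, D=1): fault-free G0=1, G1=1, G2=1, G3=1 → 1; observed 0. Eliminates G0 stuck-at-1, G1 stuck-at-1, G2 stuck-at-1, G2 inverted output, G3 stuck-at-1.
Test 3 (A=0, B=1, C=1, D=1): fault-free G0=0, G1=0, G2=1, G3=1 → 1; observed 1. Eliminates G3 inverted output.
Test 4 (A=0, B=0, C=0, D=0): fault-free G0=0, G1=0, G2=0, G3=0 → 0; observed 1. Eliminates G0 inverted output.
Only G1 inverted output is consistent with every test.

G1 inverted output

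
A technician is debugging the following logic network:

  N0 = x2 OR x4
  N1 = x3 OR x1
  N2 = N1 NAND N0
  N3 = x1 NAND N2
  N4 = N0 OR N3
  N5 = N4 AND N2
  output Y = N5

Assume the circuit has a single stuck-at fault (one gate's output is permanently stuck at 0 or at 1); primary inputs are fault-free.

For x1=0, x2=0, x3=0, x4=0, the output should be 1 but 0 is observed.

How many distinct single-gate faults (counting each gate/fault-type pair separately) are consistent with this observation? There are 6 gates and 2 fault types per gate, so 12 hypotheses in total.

Fault-free: N0=0, N1=0, N2=1, N3=1, N4=1, N5=1 → 1. Observed 0.
  N0 stuck-at-0: output 1 ✗
  N0 stuck-at-1: output 1 ✗
  N1 stuck-at-0: output 1 ✗
  N1 stuck-at-1: output 1 ✗
  N2 stuck-at-0: output 0 ✓
  N2 stuck-at-1: output 1 ✗
  N3 stuck-at-0: output 0 ✓
  N3 stuck-at-1: output 1 ✗
  N4 stuck-at-0: output 0 ✓
  N4 stuck-at-1: output 1 ✗
  N5 stuck-at-0: output 0 ✓
  N5 stuck-at-1: output 1 ✗
Consistent faults: {N2 stuck-at-0, N3 stuck-at-0, N4 stuck-at-0, N5 stuck-at-0} — 4 in all.

4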